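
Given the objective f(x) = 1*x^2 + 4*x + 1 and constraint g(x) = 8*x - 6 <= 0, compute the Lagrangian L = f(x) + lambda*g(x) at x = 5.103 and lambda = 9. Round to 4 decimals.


Step 1: Evaluate f(x).
f(5.103) = 1*5.103^2 + 4*5.103 + 1 = 47.4526
Step 2: Evaluate g(x).
g(5.103) = 8*5.103 - 6 = 34.824
Step 3: Compute Lagrangian.
L = 47.4526 + 9*34.824 = 360.8686


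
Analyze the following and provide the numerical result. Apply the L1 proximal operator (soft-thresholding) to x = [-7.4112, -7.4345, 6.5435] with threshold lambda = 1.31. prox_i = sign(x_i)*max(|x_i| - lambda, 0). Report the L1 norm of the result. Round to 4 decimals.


Soft-thresholding with lambda = 1.31:
prox(-7.4112) = sign(-7.4112)*max(|-7.4112| - 1.31, 0) = -6.1012
prox(-7.4345) = sign(-7.4345)*max(|-7.4345| - 1.31, 0) = -6.1245
prox(6.5435) = sign(6.5435)*max(|6.5435| - 1.31, 0) = 5.2335
prox(x) = [-6.1012, -6.1245, 5.2335]
||prox(x)||_1 = 6.1012 + 6.1245 + 5.2335 = 17.4592


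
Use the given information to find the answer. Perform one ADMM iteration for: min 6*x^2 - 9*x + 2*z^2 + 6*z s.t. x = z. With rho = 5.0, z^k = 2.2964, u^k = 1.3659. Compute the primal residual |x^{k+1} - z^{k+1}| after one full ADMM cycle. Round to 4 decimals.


ADMM iteration with rho = 5.0, z^k = 2.2964, u^k = 1.3659
Step 1: x-update.
Minimize 6*x^2 - 9*x + (5.0/2)*(x - 2.2964 + 1.3659)^2
FOC: (2*6 + 5.0)*x = 9 + 5.0*(2.2964 - 1.3659)
x^{k+1} = 0.8031
Step 2: z-update.
Minimize 2*z^2 + 6*z + (5.0/2)*(0.8031 - z + 1.3659)^2
FOC: (2*2 + 5.0)*z = -6 + 5.0*(0.8031 + 1.3659)
z^{k+1} = 0.5383
Step 3: u-update.
u^{k+1} = 1.3659 + 0.8031 - 0.5383 = 1.6307
Step 4: Primal residual = |0.8031 - 0.5383| = 0.2648


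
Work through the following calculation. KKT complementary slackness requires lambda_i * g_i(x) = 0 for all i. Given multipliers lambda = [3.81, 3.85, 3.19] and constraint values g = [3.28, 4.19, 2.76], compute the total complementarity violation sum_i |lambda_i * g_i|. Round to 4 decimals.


KKT complementary slackness check:
lambda_1 * g_1 = 3.81 * 3.28 = 12.4968
lambda_2 * g_2 = 3.85 * 4.19 = 16.1315
lambda_3 * g_3 = 3.19 * 2.76 = 8.8044
Total violation = 12.4968 + 16.1315 + 8.8044 = 37.4327


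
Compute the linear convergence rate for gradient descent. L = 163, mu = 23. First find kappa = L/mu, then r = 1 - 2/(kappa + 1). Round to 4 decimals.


Step 1: Compute the condition number.
kappa = L/mu = 163/23 = 7.087
Step 2: Compute the convergence rate.
r = 1 - 2/(kappa + 1) = 1 - 2*mu/(L + mu) = (L - mu)/(L + mu) = 140/186 = 0.7527


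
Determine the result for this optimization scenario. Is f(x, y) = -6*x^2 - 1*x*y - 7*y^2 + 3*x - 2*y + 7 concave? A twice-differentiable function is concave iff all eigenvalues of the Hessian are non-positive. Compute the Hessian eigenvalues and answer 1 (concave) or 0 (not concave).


The Hessian of f(x,y) = -6*x^2 - 1*x*y - 7*y^2 + 3*x - 2*y + 7 is:
H = [[-12, -1], [-1, -14]]
Trace = -12 - 14 = -26
Determinant = -12*-14 - (-1)^2 = 167
Discriminant = (-26)^2 - 4*167 = 8.0
Eigenvalues: lambda_1 = -14.4142, lambda_2 = -11.5858
The function is concave.

1


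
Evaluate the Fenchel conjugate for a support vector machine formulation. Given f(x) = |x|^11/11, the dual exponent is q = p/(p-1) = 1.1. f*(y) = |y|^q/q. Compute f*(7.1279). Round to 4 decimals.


The conjugate exponent q satisfies 1/p + 1/q = 1.
p = 11, so q = 11/(11 - 1) = 1.1
|y|^q = 7.1279^1.1 = 8.6748
f*(7.1279) = 8.6748 / 1.1 = 7.8862


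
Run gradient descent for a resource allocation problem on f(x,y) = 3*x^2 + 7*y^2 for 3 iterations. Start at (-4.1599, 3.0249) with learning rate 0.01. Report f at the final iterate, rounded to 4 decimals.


Gradient descent on f(x,y) = 3*x^2 + 7*y^2.
Starting point: (-4.1599, 3.0249), alpha = 0.01
Step 1: grad_x = 2*3*-4.1599 = -24.9594, grad_y = 2*7*3.0249 = 42.3486
  x_1 = -4.1599 - 0.01*-24.9594 = -3.9103
  y_1 = 3.0249 - 0.01*42.3486 = 2.6014
Step 2: grad_x = 2*3*-3.9103 = -23.4618, grad_y = 2*7*2.6014 = 36.4198
  x_2 = -3.9103 - 0.01*-23.4618 = -3.6757
  y_2 = 2.6014 - 0.01*36.4198 = 2.2372
Step 3: grad_x = 2*3*-3.6757 = -22.0541, grad_y = 2*7*2.2372 = 31.321
  x_3 = -3.6757 - 0.01*-22.0541 = -3.4551
  y_3 = 2.2372 - 0.01*31.321 = 1.924
f(-3.4551, 1.924) = 3*(-3.4551)^2 + 7*1.924^2 = 61.7267


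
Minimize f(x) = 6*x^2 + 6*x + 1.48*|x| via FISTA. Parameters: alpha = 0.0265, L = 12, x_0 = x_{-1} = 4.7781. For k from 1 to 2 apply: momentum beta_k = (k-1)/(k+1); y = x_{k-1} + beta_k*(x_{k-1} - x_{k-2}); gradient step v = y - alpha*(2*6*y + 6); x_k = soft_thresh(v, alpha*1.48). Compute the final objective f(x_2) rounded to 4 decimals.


FISTA on f(x) = 6*x^2 + 6*x + 1.48*|x|
L = 12, alpha = 0.0265
Iteration 1: beta = 0.0, y = 4.7781 + 0.0*(4.7781 - 4.7781) = 4.7781
  grad(y) = 63.3372, v = y - alpha*grad = 3.0997
  prox(v) = soft_thresh(3.0997, 0.0392) = 3.0604
Iteration 2: beta = 0.3333, y = 3.0604 + 0.3333*(3.0604 - 4.7781) = 2.4879
  grad(y) = 35.8547, v = y - alpha*grad = 1.5377
  prox(v) = soft_thresh(1.5377, 0.0392) = 1.4985
f(x_2) = 6*1.4985^2 + 6*1.4985 + 1.48*|1.4985| = 24.6824


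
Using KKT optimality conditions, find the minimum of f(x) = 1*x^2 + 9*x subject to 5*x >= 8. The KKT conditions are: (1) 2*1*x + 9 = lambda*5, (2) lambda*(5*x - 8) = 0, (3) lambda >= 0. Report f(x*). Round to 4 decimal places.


Step 1: Try lambda = 0 (constraint inactive).
x_unc = -9/(2*1) = -4.5
Check: 5*-4.5 = -22.5 < 8 -- violated!
Step 2: Constraint must be active: 5*x = 8
x* = 8/5 = 1.6
lambda = (2*1*1.6 + 9)/5 = 2.44
Step 3: Compute optimal value.
f(x*) = 1*1.6^2 + 9*1.6 = 16.96


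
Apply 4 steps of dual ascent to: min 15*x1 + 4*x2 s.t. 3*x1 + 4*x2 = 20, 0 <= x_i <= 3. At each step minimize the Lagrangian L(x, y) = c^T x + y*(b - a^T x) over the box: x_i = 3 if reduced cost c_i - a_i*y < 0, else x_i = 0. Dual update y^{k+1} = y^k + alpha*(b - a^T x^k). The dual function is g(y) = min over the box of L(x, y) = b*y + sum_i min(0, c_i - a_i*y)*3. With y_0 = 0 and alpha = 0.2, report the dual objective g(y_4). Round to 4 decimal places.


Dual ascent for LP: min 15*x1 + 4*x2, 3*x1 + 4*x2 = 20, 0 <= x_i <= 3
Step 1: y^k = 0.0, reduced costs: (15.0, 4.0)
  x^k = (0.0, 0.0), subgradient = b - a^T x = 20.0
  y^{k+1} = 0.0 + 0.2*20.0 = 4.0
Step 2: y^k = 4.0, reduced costs: (3.0, -12.0)
  x^k = (0.0, 3.0), subgradient = b - a^T x = 8.0
  y^{k+1} = 4.0 + 0.2*8.0 = 5.6
Step 3: y^k = 5.6, reduced costs: (-1.8, -18.4)
  x^k = (3.0, 3.0), subgradient = b - a^T x = -1.0
  y^{k+1} = 5.6 + 0.2*-1.0 = 5.4
Step 4: y^k = 5.4, reduced costs: (-1.2, -17.6)
  x^k = (3.0, 3.0), subgradient = b - a^T x = -1.0
  y^{k+1} = 5.4 + 0.2*-1.0 = 5.2
Dual objective at y_4 = 5.2: reduced costs (-0.6, -16.8), box minimizer x = (3.0, 3.0)
g(y_4) = b*y + (c1 - a1*y)*x1 + (c2 - a2*y)*x2 = 20*5.2 + (-0.6)*3.0 + (-16.8)*3.0 = 104.0 - 1.8 - 50.4 = 51.8


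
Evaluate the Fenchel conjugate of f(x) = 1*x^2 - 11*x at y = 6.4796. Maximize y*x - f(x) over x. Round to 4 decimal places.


f*(y) = sup_x {y*x - a*x^2 - b*x} = sup_x {(y-b)*x - a*x^2}
FOC: (y - b) - 2a*x = 0 => x* = (y - b)/(2a)
x* = (6.4796 + 11)/(2*1) = 8.7398
f*(6.4796) = (y-b)^2/(4a) = (6.4796 + 11)^2/(4*1)
= 305.5364/4 = 76.3841


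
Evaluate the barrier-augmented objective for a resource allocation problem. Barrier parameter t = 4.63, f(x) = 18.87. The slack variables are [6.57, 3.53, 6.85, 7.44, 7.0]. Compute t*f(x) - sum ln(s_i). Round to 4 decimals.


Step 1: Compute log-barrier.
ln values: [1.8825, 1.2613, 1.9242, 2.0069, 1.9459]
phi = -(1.8825 + 1.2613 + 1.9242 + 2.0069 + 1.9459) = -9.0208
Step 2: Compute augmented objective.
t*f(x) = 4.63*18.87 = 87.3681
Total = 87.3681 - 9.0208 = 78.3473


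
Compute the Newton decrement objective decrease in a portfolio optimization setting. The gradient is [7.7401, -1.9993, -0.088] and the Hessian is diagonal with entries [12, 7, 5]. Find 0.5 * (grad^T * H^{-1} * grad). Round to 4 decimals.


Step 1: H is diagonal, so H^(-1) * g = [0.645, -0.2856, -0.0176].
Step 2: g^T H^(-1) g = sum_i g_i^2 / H_ii
  = (7.7401)^2/12 + (-1.9993)^2/7 + (-0.088)^2/5
  = 4.9924 + 0.571 + 0.0015 = 5.565
Step 3: Objective decrease = 0.5 * g^T H^(-1) g = 2.7825


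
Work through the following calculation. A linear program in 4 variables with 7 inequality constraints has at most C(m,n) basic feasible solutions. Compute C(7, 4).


Each vertex corresponds to some choice of n active constraints out of m, so the number of vertices is at most C(m, n) = m! / (n!(m-n)!).
m = 7, n = 4
Numerator: 7 * 6 * 5 * 4
Denominator: 4! = 24
C(7, 4) = 35


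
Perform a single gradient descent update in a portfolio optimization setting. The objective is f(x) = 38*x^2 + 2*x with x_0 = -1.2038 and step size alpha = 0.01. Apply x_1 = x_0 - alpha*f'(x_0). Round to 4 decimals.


We compute the gradient at x_0 and apply the update.
f'(x) = 76*x + 2
f'(-1.2038) = 76*-1.2038 + 2 = -89.4888
x_1 = -1.2038 - 0.01*-89.4888 = -0.3089


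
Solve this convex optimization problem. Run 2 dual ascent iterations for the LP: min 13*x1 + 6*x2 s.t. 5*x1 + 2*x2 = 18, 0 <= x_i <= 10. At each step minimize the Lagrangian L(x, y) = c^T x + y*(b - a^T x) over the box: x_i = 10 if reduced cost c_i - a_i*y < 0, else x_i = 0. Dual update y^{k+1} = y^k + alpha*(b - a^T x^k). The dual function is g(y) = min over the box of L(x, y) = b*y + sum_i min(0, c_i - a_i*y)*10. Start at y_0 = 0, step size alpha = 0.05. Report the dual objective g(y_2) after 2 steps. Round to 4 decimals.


Dual ascent for LP: min 13*x1 + 6*x2, 5*x1 + 2*x2 = 18, 0 <= x_i <= 10
Step 1: y^k = 0.0, reduced costs: (13.0, 6.0)
  x^k = (0.0, 0.0), subgradient = b - a^T x = 18.0
  y^{k+1} = 0.0 + 0.05*18.0 = 0.9
Step 2: y^k = 0.9, reduced costs: (8.5, 4.2)
  x^k = (0.0, 0.0), subgradient = b - a^T x = 18.0
  y^{k+1} = 0.9 + 0.05*18.0 = 1.8
Dual objective at y_2 = 1.8: reduced costs (4.0, 2.4), box minimizer x = (0.0, 0.0)
g(y_2) = b*y + (c1 - a1*y)*x1 + (c2 - a2*y)*x2 = 18*1.8 + 4.0*0.0 + 2.4*0.0 = 32.4 + 0.0 + 0.0 = 32.4


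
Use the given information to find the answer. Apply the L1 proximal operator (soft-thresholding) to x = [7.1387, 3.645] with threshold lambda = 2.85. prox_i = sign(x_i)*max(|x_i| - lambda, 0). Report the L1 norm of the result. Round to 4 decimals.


Soft-thresholding with lambda = 2.85:
prox(7.1387) = sign(7.1387)*max(|7.1387| - 2.85, 0) = 4.2887
prox(3.645) = sign(3.645)*max(|3.645| - 2.85, 0) = 0.795
prox(x) = [4.2887, 0.795]
||prox(x)||_1 = 4.2887 + 0.795 = 5.0837


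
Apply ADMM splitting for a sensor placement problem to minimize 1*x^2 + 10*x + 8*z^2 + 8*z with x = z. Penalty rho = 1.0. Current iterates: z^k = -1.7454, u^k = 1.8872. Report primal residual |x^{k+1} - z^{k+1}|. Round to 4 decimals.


ADMM iteration with rho = 1.0, z^k = -1.7454, u^k = 1.8872
Step 1: x-update.
Minimize 1*x^2 + 10*x + (1.0/2)*(x + 1.7454 + 1.8872)^2
FOC: (2*1 + 1.0)*x = -10 + 1.0*(-1.7454 - 1.8872)
x^{k+1} = -4.5442
Step 2: z-update.
Minimize 8*z^2 + 8*z + (1.0/2)*(-4.5442 - z + 1.8872)^2
FOC: (2*8 + 1.0)*z = -8 + 1.0*(-4.5442 + 1.8872)
z^{k+1} = -0.6269
Step 3: u-update.
u^{k+1} = 1.8872 - 4.5442 + 0.6269 = -2.0301
Step 4: Primal residual = |-4.5442 + 0.6269| = 3.9173


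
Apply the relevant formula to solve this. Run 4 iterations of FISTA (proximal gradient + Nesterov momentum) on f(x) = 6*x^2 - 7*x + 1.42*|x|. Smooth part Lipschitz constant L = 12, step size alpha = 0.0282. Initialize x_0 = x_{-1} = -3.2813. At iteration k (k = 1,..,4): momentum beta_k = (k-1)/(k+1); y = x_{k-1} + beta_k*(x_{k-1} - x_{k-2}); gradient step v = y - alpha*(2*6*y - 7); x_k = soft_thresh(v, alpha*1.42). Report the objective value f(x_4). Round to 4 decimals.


FISTA on f(x) = 6*x^2 - 7*x + 1.42*|x|
L = 12, alpha = 0.0282
Iteration 1: beta = 0.0, y = -3.2813 + 0.0*(-3.2813 + 3.2813) = -3.2813
  grad(y) = -46.3756, v = y - alpha*grad = -1.9735
  prox(v) = soft_thresh(-1.9735, 0.04) = -1.9335
Iteration 2: beta = 0.3333, y = -1.9335 + 0.3333*(-1.9335 + 3.2813) = -1.4842
  grad(y) = -24.8102, v = y - alpha*grad = -0.7845
  prox(v) = soft_thresh(-0.7845, 0.04) = -0.7445
Iteration 3: beta = 0.5, y = -0.7445 + 0.5*(-0.7445 + 1.9335) = -0.15
  grad(y) = -8.8001, v = y - alpha*grad = 0.0982
  prox(v) = soft_thresh(0.0982, 0.04) = 0.0581
Iteration 4: beta = 0.6, y = 0.0581 + 0.6*(0.0581 + 0.7445) = 0.5397
  grad(y) = -0.5239, v = y - alpha*grad = 0.5544
  prox(v) = soft_thresh(0.5544, 0.04) = 0.5144
f(x_4) = 6*0.5144^2 - 7*0.5144 + 1.42*|0.5144| = -1.2827


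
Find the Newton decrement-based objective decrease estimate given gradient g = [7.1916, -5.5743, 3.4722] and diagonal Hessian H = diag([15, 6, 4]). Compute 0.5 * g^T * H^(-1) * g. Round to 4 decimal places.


Step 1: H is diagonal, so H^(-1) * g = [0.4794, -0.9291, 0.8681].
Step 2: g^T H^(-1) g = sum_i g_i^2 / H_ii
  = (7.1916)^2/15 + (-5.5743)^2/6 + (3.4722)^2/4
  = 3.4479 + 5.1788 + 3.014 = 11.6408
Step 3: Objective decrease = 0.5 * g^T H^(-1) g = 5.8204


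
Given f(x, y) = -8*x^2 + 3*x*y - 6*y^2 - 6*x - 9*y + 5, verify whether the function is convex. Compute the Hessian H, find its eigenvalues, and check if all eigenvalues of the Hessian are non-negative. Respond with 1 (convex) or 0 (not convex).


The Hessian of f(x,y) = -8*x^2 + 3*x*y - 6*y^2 - 6*x - 9*y + 5 is:
H = [[-16, 3], [3, -12]]
Trace = -16 - 12 = -28
Determinant = -16*-12 - (3)^2 = 183
Discriminant = (-28)^2 - 4*183 = 52.0
Eigenvalues: lambda_1 = -17.6056, lambda_2 = -10.3944
The function is not convex.

0


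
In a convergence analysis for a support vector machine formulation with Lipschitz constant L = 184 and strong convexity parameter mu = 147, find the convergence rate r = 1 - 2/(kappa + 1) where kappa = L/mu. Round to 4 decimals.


Step 1: Compute the condition number.
kappa = L/mu = 184/147 = 1.2517
Step 2: Compute the convergence rate.
r = 1 - 2/(kappa + 1) = 1 - 2*mu/(L + mu) = (L - mu)/(L + mu) = 37/331 = 0.1118


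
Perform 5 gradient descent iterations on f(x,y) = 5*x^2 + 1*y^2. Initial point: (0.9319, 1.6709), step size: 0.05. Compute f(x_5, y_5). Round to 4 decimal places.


Gradient descent on f(x,y) = 5*x^2 + 1*y^2.
Starting point: (0.9319, 1.6709), alpha = 0.05
Step 1: grad_x = 2*5*0.9319 = 9.319, grad_y = 2*1*1.6709 = 3.3418
  x_1 = 0.9319 - 0.05*9.319 = 0.466
  y_1 = 1.6709 - 0.05*3.3418 = 1.5038
Step 2: grad_x = 2*5*0.466 = 4.6595, grad_y = 2*1*1.5038 = 3.0076
  x_2 = 0.466 - 0.05*4.6595 = 0.233
  y_2 = 1.5038 - 0.05*3.0076 = 1.3534
Step 3: grad_x = 2*5*0.233 = 2.3298, grad_y = 2*1*1.3534 = 2.7069
  x_3 = 0.233 - 0.05*2.3298 = 0.1165
  y_3 = 1.3534 - 0.05*2.7069 = 1.2181
Step 4: grad_x = 2*5*0.1165 = 1.1649, grad_y = 2*1*1.2181 = 2.4362
  x_4 = 0.1165 - 0.05*1.1649 = 0.0582
  y_4 = 1.2181 - 0.05*2.4362 = 1.0963
Step 5: grad_x = 2*5*0.0582 = 0.5824, grad_y = 2*1*1.0963 = 2.1926
  x_5 = 0.0582 - 0.05*0.5824 = 0.0291
  y_5 = 1.0963 - 0.05*2.1926 = 0.9866
f(0.0291, 0.9866) = 5*0.0291^2 + 1*0.9866^2 = 0.9777


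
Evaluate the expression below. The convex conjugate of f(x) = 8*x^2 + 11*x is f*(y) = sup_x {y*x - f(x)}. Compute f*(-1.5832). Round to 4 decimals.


f*(y) = sup_x {y*x - a*x^2 - b*x} = sup_x {(y-b)*x - a*x^2}
FOC: (y - b) - 2a*x = 0 => x* = (y - b)/(2a)
x* = (-1.5832 - 11)/(2*8) = -0.7865
f*(-1.5832) = (y-b)^2/(4a) = (-1.5832 - 11)^2/(4*8)
= 158.3369/32 = 4.948


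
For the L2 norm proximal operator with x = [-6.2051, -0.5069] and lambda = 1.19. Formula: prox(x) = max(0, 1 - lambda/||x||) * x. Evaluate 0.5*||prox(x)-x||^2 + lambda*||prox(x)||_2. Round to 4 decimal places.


Step 1: Compute ||x||.
||x|| = 6.2258
Step 2: Compute scaling factor.
scale = max(0, 1 - 1.19/6.2258) = 0.8089
Step 3: prox(x) = [-5.0191, -0.41]
||prox(x)|| = 5.0358
Step 4: Proximal objective.
0.5*||prox-x||^2 = 0.7081
lambda*||prox|| = 5.9926
Total = 6.7006


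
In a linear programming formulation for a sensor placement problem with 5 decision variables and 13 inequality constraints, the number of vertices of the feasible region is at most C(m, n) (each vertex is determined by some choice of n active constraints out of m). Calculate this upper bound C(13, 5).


Each vertex corresponds to some choice of n active constraints out of m, so the number of vertices is at most C(m, n) = m! / (n!(m-n)!).
m = 13, n = 5
Numerator: 13 * 12 * 11 * 10 * 9
Denominator: 5! = 120
C(13, 5) = 1287


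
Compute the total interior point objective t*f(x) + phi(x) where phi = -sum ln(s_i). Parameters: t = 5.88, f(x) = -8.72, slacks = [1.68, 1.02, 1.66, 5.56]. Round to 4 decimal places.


Step 1: Compute log-barrier.
ln values: [0.5188, 0.0198, 0.5068, 1.7156]
phi = -(0.5188 + 0.0198 + 0.5068 + 1.7156) = -2.761
Step 2: Compute augmented objective.
t*f(x) = 5.88*-8.72 = -51.2736
Total = -51.2736 - 2.761 = -54.0346


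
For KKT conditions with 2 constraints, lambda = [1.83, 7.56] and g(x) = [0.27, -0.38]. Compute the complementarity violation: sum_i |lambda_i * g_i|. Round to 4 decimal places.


KKT complementary slackness check:
lambda_1 * g_1 = 1.83 * 0.27 = 0.4941
lambda_2 * g_2 = 7.56 * -0.38 = -2.8728
Total violation = 0.4941 + 2.8728 = 3.3669


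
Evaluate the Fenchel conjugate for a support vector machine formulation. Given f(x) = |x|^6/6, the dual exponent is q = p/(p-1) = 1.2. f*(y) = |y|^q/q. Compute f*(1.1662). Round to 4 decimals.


The conjugate exponent q satisfies 1/p + 1/q = 1.
p = 6, so q = 6/(6 - 1) = 1.2
|y|^q = 1.1662^1.2 = 1.2026
f*(1.1662) = 1.2026 / 1.2 = 1.0022


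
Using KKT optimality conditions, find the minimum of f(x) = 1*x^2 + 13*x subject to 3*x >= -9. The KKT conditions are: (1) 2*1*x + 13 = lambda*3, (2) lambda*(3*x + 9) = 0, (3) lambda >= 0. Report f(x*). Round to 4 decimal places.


Step 1: Try lambda = 0 (constraint inactive).
x_unc = -13/(2*1) = -6.5
Check: 3*-6.5 = -19.5 < -9 -- violated!
Step 2: Constraint must be active: 3*x = -9
x* = -9/3 = -3.0
lambda = (2*1*(-3.0) + 13)/3 = 2.3333
Step 3: Compute optimal value.
f(x*) = 1*(-3.0)^2 + 13*(-3.0) = -30.0


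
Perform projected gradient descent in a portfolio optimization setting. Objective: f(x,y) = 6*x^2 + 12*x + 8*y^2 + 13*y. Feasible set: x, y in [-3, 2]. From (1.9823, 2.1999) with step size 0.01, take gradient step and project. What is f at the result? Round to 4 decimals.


Step 1: Compute gradient at (1.9823, 2.1999).
grad_x = 2*6*1.9823 + 12 = 35.7876
grad_y = 2*8*2.1999 + 13 = 48.1984
Step 2: Gradient step.
x_raw = 1.9823 - 0.01*35.7876 = 1.6244
y_raw = 2.1999 - 0.01*48.1984 = 1.7179
Step 3: Project onto [-3, 2].
x_proj = clip(1.6244) = 1.6244
y_proj = clip(1.7179) = 1.7179
Step 4: Evaluate f.
f(1.6244, 1.7179) = 81.2684


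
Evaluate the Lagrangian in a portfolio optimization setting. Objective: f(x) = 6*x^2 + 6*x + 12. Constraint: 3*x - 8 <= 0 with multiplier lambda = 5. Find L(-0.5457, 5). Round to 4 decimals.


Step 1: Evaluate f(x).
f(-0.5457) = 6*(-0.5457)^2 + 6*(-0.5457) + 12 = 10.5125
Step 2: Evaluate g(x).
g(-0.5457) = 3*-0.5457 - 8 = -9.6371
Step 3: Compute Lagrangian.
L = 10.5125 + 5*-9.6371 = -37.673


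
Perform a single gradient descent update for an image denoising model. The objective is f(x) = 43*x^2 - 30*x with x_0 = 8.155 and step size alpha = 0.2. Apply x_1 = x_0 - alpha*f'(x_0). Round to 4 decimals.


We compute the gradient at x_0 and apply the update.
f'(x) = 86*x - 30
f'(8.155) = 86*8.155 - 30 = 671.33
x_1 = 8.155 - 0.2*671.33 = -126.111


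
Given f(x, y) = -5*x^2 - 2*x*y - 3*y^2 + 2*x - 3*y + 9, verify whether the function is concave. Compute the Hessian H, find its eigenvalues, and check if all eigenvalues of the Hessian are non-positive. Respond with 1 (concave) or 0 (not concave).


The Hessian of f(x,y) = -5*x^2 - 2*x*y - 3*y^2 + 2*x - 3*y + 9 is:
H = [[-10, -2], [-2, -6]]
Trace = -10 - 6 = -16
Determinant = -10*-6 - (-2)^2 = 56
Discriminant = (-16)^2 - 4*56 = 32.0
Eigenvalues: lambda_1 = -10.8284, lambda_2 = -5.1716
The function is concave.

1


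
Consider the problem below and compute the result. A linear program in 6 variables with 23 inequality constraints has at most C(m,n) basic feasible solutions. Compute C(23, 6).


Each vertex corresponds to some choice of n active constraints out of m, so the number of vertices is at most C(m, n) = m! / (n!(m-n)!).
m = 23, n = 6
Numerator: 23 * 22 * 21 * 20 * 19 * 18
Denominator: 6! = 720
C(23, 6) = 100947


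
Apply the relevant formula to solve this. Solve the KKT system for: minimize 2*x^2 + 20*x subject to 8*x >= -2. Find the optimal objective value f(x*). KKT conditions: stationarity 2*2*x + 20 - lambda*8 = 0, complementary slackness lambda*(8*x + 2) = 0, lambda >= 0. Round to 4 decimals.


Step 1: Try lambda = 0 (constraint inactive).
x_unc = -20/(2*2) = -5.0
Check: 8*-5.0 = -40.0 < -2 -- violated!
Step 2: Constraint must be active: 8*x = -2
x* = -2/8 = -0.25
lambda = (2*2*(-0.25) + 20)/8 = 2.375
Step 3: Compute optimal value.
f(x*) = 2*(-0.25)^2 + 20*(-0.25) = -4.875


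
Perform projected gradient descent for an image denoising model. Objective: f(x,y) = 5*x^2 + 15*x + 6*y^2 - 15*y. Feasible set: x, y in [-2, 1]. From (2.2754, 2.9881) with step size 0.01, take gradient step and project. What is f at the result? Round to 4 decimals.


Step 1: Compute gradient at (2.2754, 2.9881).
grad_x = 2*5*2.2754 + 15 = 37.754
grad_y = 2*6*2.9881 - 15 = 20.8572
Step 2: Gradient step.
x_raw = 2.2754 - 0.01*37.754 = 1.8979
y_raw = 2.9881 - 0.01*20.8572 = 2.7795
Step 3: Project onto [-2, 1].
x_proj = clip(1.8979) = 1.0
y_proj = clip(2.7795) = 1.0
Step 4: Evaluate f.
f(1.0, 1.0) = 11.0


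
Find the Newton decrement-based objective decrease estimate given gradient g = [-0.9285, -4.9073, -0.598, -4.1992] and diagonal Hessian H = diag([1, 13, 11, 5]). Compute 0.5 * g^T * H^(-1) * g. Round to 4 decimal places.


Step 1: H is diagonal, so H^(-1) * g = [-0.9285, -0.3775, -0.0544, -0.8398].
Step 2: g^T H^(-1) g = sum_i g_i^2 / H_ii
  = (-0.9285)^2/1 + (-4.9073)^2/13 + (-0.598)^2/11 + (-4.1992)^2/5
  = 0.8621 + 1.8524 + 0.0325 + 3.5267 = 6.2737
Step 3: Objective decrease = 0.5 * g^T H^(-1) g = 3.1369


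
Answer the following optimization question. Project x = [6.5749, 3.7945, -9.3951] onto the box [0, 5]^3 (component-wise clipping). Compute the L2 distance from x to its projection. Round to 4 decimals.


Project each component onto [0, 5].
clip(6.5749) = 5.0, clip(3.7945) = 3.7945, clip(-9.3951) = 0.0
Projection = [5.0, 3.7945, 0.0]
Squared diffs: [2.4803, 0.0, 88.2679]
Distance = sqrt(90.7482) = 9.5262


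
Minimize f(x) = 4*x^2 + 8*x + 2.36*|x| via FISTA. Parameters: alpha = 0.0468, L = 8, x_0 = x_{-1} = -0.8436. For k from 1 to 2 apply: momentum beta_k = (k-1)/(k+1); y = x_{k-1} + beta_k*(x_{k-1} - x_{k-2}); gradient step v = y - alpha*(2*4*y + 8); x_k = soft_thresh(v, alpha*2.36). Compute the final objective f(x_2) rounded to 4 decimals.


FISTA on f(x) = 4*x^2 + 8*x + 2.36*|x|
L = 8, alpha = 0.0468
Iteration 1: beta = 0.0, y = -0.8436 + 0.0*(-0.8436 + 0.8436) = -0.8436
  grad(y) = 1.2512, v = y - alpha*grad = -0.9022
  prox(v) = soft_thresh(-0.9022, 0.1104) = -0.7917
Iteration 2: beta = 0.3333, y = -0.7917 + 0.3333*(-0.7917 + 0.8436) = -0.7744
  grad(y) = 1.8047, v = y - alpha*grad = -0.8589
  prox(v) = soft_thresh(-0.8589, 0.1104) = -0.7484
f(x_2) = 4*(-0.7484)^2 + 8*(-0.7484) + 2.36*|-0.7484| = -1.9806


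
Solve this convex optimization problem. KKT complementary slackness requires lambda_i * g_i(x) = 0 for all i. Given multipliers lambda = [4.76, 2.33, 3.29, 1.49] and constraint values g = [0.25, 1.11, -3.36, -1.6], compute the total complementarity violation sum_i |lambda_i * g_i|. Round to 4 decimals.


KKT complementary slackness check:
lambda_1 * g_1 = 4.76 * 0.25 = 1.19
lambda_2 * g_2 = 2.33 * 1.11 = 2.5863
lambda_3 * g_3 = 3.29 * -3.36 = -11.0544
lambda_4 * g_4 = 1.49 * -1.6 = -2.384
Total violation = 1.19 + 2.5863 + 11.0544 + 2.384 = 17.2147


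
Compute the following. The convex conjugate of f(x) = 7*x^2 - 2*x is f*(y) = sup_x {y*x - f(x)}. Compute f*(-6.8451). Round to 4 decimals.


f*(y) = sup_x {y*x - a*x^2 - b*x} = sup_x {(y-b)*x - a*x^2}
FOC: (y - b) - 2a*x = 0 => x* = (y - b)/(2a)
x* = (-6.8451 + 2)/(2*7) = -0.3461
f*(-6.8451) = (y-b)^2/(4a) = (-6.8451 + 2)^2/(4*7)
= 23.475/28 = 0.8384


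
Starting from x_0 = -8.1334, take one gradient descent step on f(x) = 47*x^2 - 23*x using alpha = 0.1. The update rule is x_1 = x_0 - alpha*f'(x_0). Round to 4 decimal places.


We compute the gradient at x_0 and apply the update.
f'(x) = 94*x - 23
f'(-8.1334) = 94*-8.1334 - 23 = -787.5396
x_1 = -8.1334 - 0.1*-787.5396 = 70.6206


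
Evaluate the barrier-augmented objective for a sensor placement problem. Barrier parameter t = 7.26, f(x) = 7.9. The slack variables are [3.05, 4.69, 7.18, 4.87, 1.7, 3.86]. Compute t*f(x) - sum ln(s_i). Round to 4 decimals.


Step 1: Compute log-barrier.
ln values: [1.1151, 1.5454, 1.9713, 1.5831, 0.5306, 1.3507]
phi = -(1.1151 + 1.5454 + 1.9713 + 1.5831 + 0.5306 + 1.3507) = -8.0963
Step 2: Compute augmented objective.
t*f(x) = 7.26*7.9 = 57.354
Total = 57.354 - 8.0963 = 49.2577


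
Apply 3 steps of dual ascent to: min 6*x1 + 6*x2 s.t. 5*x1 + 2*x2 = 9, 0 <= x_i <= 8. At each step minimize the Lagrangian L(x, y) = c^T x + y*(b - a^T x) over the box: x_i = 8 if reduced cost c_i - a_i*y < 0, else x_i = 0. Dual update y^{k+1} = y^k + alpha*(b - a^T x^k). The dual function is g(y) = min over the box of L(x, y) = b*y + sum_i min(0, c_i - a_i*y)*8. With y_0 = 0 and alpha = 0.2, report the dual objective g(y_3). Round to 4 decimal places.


Dual ascent for LP: min 6*x1 + 6*x2, 5*x1 + 2*x2 = 9, 0 <= x_i <= 8
Step 1: y^k = 0.0, reduced costs: (6.0, 6.0)
  x^k = (0.0, 0.0), subgradient = b - a^T x = 9.0
  y^{k+1} = 0.0 + 0.2*9.0 = 1.8
Step 2: y^k = 1.8, reduced costs: (-3.0, 2.4)
  x^k = (8.0, 0.0), subgradient = b - a^T x = -31.0
  y^{k+1} = 1.8 + 0.2*-31.0 = -4.4
Step 3: y^k = -4.4, reduced costs: (28.0, 14.8)
  x^k = (0.0, 0.0), subgradient = b - a^T x = 9.0
  y^{k+1} = -4.4 + 0.2*9.0 = -2.6
Dual objective at y_3 = -2.6: reduced costs (19.0, 11.2), box minimizer x = (0.0, 0.0)
g(y_3) = b*y + (c1 - a1*y)*x1 + (c2 - a2*y)*x2 = 9*(-2.6) + 19.0*0.0 + 11.2*0.0 = -23.4 + 0.0 + 0.0 = -23.4


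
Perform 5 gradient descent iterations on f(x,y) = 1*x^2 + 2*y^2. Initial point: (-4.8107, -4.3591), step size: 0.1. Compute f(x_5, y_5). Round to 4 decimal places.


Gradient descent on f(x,y) = 1*x^2 + 2*y^2.
Starting point: (-4.8107, -4.3591), alpha = 0.1
Step 1: grad_x = 2*1*-4.8107 = -9.6214, grad_y = 2*2*-4.3591 = -17.4364
  x_1 = -4.8107 - 0.1*-9.6214 = -3.8486
  y_1 = -4.3591 - 0.1*-17.4364 = -2.6155
Step 2: grad_x = 2*1*-3.8486 = -7.6971, grad_y = 2*2*-2.6155 = -10.4618
  x_2 = -3.8486 - 0.1*-7.6971 = -3.0788
  y_2 = -2.6155 - 0.1*-10.4618 = -1.5693
Step 3: grad_x = 2*1*-3.0788 = -6.1577, grad_y = 2*2*-1.5693 = -6.2771
  x_3 = -3.0788 - 0.1*-6.1577 = -2.4631
  y_3 = -1.5693 - 0.1*-6.2771 = -0.9416
Step 4: grad_x = 2*1*-2.4631 = -4.9262, grad_y = 2*2*-0.9416 = -3.7663
  x_4 = -2.4631 - 0.1*-4.9262 = -1.9705
  y_4 = -0.9416 - 0.1*-3.7663 = -0.5649
Step 5: grad_x = 2*1*-1.9705 = -3.9409, grad_y = 2*2*-0.5649 = -2.2598
  x_5 = -1.9705 - 0.1*-3.9409 = -1.5764
  y_5 = -0.5649 - 0.1*-2.2598 = -0.339
f(-1.5764, -0.339) = 1*(-1.5764)^2 + 2*(-0.339)^2 = 2.7147


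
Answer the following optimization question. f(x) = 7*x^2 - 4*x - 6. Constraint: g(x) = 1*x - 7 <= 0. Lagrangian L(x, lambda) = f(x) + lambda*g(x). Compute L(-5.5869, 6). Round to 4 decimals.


Step 1: Evaluate f(x).
f(-5.5869) = 7*(-5.5869)^2 - 4*(-5.5869) - 6 = 234.8418
Step 2: Evaluate g(x).
g(-5.5869) = 1*-5.5869 - 7 = -12.5869
Step 3: Compute Lagrangian.
L = 234.8418 + 6*-12.5869 = 159.3204


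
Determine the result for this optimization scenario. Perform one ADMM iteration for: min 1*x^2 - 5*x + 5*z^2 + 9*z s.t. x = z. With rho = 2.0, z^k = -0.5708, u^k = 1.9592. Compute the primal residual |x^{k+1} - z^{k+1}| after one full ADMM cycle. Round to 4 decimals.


ADMM iteration with rho = 2.0, z^k = -0.5708, u^k = 1.9592
Step 1: x-update.
Minimize 1*x^2 - 5*x + (2.0/2)*(x + 0.5708 + 1.9592)^2
FOC: (2*1 + 2.0)*x = 5 + 2.0*(-0.5708 - 1.9592)
x^{k+1} = -0.015
Step 2: z-update.
Minimize 5*z^2 + 9*z + (2.0/2)*(-0.015 - z + 1.9592)^2
FOC: (2*5 + 2.0)*z = -9 + 2.0*(-0.015 + 1.9592)
z^{k+1} = -0.426
Step 3: u-update.
u^{k+1} = 1.9592 - 0.015 + 0.426 = 2.3702
Step 4: Primal residual = |-0.015 + 0.426| = 0.411


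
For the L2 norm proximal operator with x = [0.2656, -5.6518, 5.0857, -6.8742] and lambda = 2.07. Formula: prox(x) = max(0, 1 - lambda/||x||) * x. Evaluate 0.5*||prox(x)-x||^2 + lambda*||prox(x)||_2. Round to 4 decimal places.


Step 1: Compute ||x||.
||x|| = 10.2534
Step 2: Compute scaling factor.
scale = max(0, 1 - 2.07/10.2534) = 0.7981
Step 3: prox(x) = [0.212, -4.5108, 4.059, -5.4864]
||prox(x)|| = 8.1834
Step 4: Proximal objective.
0.5*||prox-x||^2 = 2.1425
lambda*||prox|| = 16.9396
Total = 19.0821


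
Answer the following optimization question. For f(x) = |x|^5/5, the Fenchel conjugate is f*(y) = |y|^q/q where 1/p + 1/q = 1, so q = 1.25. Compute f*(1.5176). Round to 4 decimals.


The conjugate exponent q satisfies 1/p + 1/q = 1.
p = 5, so q = 5/(5 - 1) = 1.25
|y|^q = 1.5176^1.25 = 1.6844
f*(1.5176) = 1.6844 / 1.25 = 1.3475


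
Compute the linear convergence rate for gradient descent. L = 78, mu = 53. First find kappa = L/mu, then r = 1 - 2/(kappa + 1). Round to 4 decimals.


Step 1: Compute the condition number.
kappa = L/mu = 78/53 = 1.4717
Step 2: Compute the convergence rate.
r = 1 - 2/(kappa + 1) = 1 - 2*mu/(L + mu) = (L - mu)/(L + mu) = 25/131 = 0.1908


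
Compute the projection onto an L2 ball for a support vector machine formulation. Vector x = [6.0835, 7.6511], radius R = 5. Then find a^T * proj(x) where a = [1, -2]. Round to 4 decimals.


Step 1: Compute ||x|| (intermediates to 6 decimals).
||x|| = sqrt(6.0835^2 + 7.6511^2) = 9.774881
Step 2: Project.
Since ||x|| > R, scale = R/||x|| = 5/9.774881 = 0.511515, proj(x) = scale * x
proj(x) = [3.111802, 3.913652]
Step 3: Dot product.
a^T * proj(x) = 1*3.111802 - 2*3.913652 = -4.7155


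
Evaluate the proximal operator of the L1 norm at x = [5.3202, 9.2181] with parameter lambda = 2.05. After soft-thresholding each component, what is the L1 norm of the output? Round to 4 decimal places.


Soft-thresholding with lambda = 2.05:
prox(5.3202) = sign(5.3202)*max(|5.3202| - 2.05, 0) = 3.2702
prox(9.2181) = sign(9.2181)*max(|9.2181| - 2.05, 0) = 7.1681
prox(x) = [3.2702, 7.1681]
||prox(x)||_1 = 3.2702 + 7.1681 = 10.4383


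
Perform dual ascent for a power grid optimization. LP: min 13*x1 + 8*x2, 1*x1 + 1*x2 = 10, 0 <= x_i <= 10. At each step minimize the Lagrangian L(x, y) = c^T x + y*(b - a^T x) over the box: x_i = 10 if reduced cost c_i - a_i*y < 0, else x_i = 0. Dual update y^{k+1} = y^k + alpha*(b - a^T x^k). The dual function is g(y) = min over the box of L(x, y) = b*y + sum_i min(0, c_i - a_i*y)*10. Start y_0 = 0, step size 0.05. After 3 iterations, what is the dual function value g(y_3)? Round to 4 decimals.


Dual ascent for LP: min 13*x1 + 8*x2, 1*x1 + 1*x2 = 10, 0 <= x_i <= 10
Step 1: y^k = 0.0, reduced costs: (13.0, 8.0)
  x^k = (0.0, 0.0), subgradient = b - a^T x = 10.0
  y^{k+1} = 0.0 + 0.05*10.0 = 0.5
Step 2: y^k = 0.5, reduced costs: (12.5, 7.5)
  x^k = (0.0, 0.0), subgradient = b - a^T x = 10.0
  y^{k+1} = 0.5 + 0.05*10.0 = 1.0
Step 3: y^k = 1.0, reduced costs: (12.0, 7.0)
  x^k = (0.0, 0.0), subgradient = b - a^T x = 10.0
  y^{k+1} = 1.0 + 0.05*10.0 = 1.5
Dual objective at y_3 = 1.5: reduced costs (11.5, 6.5), box minimizer x = (0.0, 0.0)
g(y_3) = b*y + (c1 - a1*y)*x1 + (c2 - a2*y)*x2 = 10*1.5 + 11.5*0.0 + 6.5*0.0 = 15.0 + 0.0 + 0.0 = 15.0


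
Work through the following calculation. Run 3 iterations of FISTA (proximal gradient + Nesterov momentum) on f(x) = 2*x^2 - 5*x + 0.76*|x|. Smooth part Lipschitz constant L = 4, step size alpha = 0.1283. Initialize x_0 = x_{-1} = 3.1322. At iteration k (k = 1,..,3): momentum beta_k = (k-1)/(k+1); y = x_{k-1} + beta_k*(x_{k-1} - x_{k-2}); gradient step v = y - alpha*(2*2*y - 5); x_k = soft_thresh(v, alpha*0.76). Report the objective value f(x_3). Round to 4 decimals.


FISTA on f(x) = 2*x^2 - 5*x + 0.76*|x|
L = 4, alpha = 0.1283
Iteration 1: beta = 0.0, y = 3.1322 + 0.0*(3.1322 - 3.1322) = 3.1322
  grad(y) = 7.5288, v = y - alpha*grad = 2.1663
  prox(v) = soft_thresh(2.1663, 0.0975) = 2.0687
Iteration 2: beta = 0.3333, y = 2.0687 + 0.3333*(2.0687 - 3.1322) = 1.7143
  grad(y) = 1.8571, v = y - alpha*grad = 1.476
  prox(v) = soft_thresh(1.476, 0.0975) = 1.3785
Iteration 3: beta = 0.5, y = 1.3785 + 0.5*(1.3785 - 2.0687) = 1.0334
  grad(y) = -0.8665, v = y - alpha*grad = 1.1445
  prox(v) = soft_thresh(1.1445, 0.0975) = 1.047
f(x_3) = 2*1.047^2 - 5*1.047 + 0.76*|1.047| = -2.2469


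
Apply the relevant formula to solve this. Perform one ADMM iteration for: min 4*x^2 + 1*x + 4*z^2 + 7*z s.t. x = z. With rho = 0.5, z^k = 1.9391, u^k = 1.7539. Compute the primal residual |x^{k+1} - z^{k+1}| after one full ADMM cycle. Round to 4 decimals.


ADMM iteration with rho = 0.5, z^k = 1.9391, u^k = 1.7539
Step 1: x-update.
Minimize 4*x^2 + 1*x + (0.5/2)*(x - 1.9391 + 1.7539)^2
FOC: (2*4 + 0.5)*x = -1 + 0.5*(1.9391 - 1.7539)
x^{k+1} = -0.1068
Step 2: z-update.
Minimize 4*z^2 + 7*z + (0.5/2)*(-0.1068 - z + 1.7539)^2
FOC: (2*4 + 0.5)*z = -7 + 0.5*(-0.1068 + 1.7539)
z^{k+1} = -0.7266
Step 3: u-update.
u^{k+1} = 1.7539 - 0.1068 + 0.7266 = 2.3738
Step 4: Primal residual = |-0.1068 + 0.7266| = 0.6199


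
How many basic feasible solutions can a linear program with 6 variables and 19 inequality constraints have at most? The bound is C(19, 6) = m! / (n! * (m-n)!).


Each vertex corresponds to some choice of n active constraints out of m, so the number of vertices is at most C(m, n) = m! / (n!(m-n)!).
m = 19, n = 6
Numerator: 19 * 18 * 17 * 16 * 15 * 14
Denominator: 6! = 720
C(19, 6) = 27132


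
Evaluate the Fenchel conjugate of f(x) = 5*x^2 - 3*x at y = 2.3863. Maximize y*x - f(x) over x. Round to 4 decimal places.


f*(y) = sup_x {y*x - a*x^2 - b*x} = sup_x {(y-b)*x - a*x^2}
FOC: (y - b) - 2a*x = 0 => x* = (y - b)/(2a)
x* = (2.3863 + 3)/(2*5) = 0.5386
f*(2.3863) = (y-b)^2/(4a) = (2.3863 + 3)^2/(4*5)
= 29.0122/20 = 1.4506


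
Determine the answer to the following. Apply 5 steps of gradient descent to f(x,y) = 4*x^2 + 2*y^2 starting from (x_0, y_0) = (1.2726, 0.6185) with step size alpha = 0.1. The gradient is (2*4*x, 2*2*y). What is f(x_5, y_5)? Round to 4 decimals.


Gradient descent on f(x,y) = 4*x^2 + 2*y^2.
Starting point: (1.2726, 0.6185), alpha = 0.1
Step 1: grad_x = 2*4*1.2726 = 10.1808, grad_y = 2*2*0.6185 = 2.474
  x_1 = 1.2726 - 0.1*10.1808 = 0.2545
  y_1 = 0.6185 - 0.1*2.474 = 0.3711
Step 2: grad_x = 2*4*0.2545 = 2.0362, grad_y = 2*2*0.3711 = 1.4844
  x_2 = 0.2545 - 0.1*2.0362 = 0.0509
  y_2 = 0.3711 - 0.1*1.4844 = 0.2227
Step 3: grad_x = 2*4*0.0509 = 0.4072, grad_y = 2*2*0.2227 = 0.8906
  x_3 = 0.0509 - 0.1*0.4072 = 0.0102
  y_3 = 0.2227 - 0.1*0.8906 = 0.1336
Step 4: grad_x = 2*4*0.0102 = 0.0814, grad_y = 2*2*0.1336 = 0.5344
  x_4 = 0.0102 - 0.1*0.0814 = 0.002
  y_4 = 0.1336 - 0.1*0.5344 = 0.0802
Step 5: grad_x = 2*4*0.002 = 0.0163, grad_y = 2*2*0.0802 = 0.3206
  x_5 = 0.002 - 0.1*0.0163 = 0.0004
  y_5 = 0.0802 - 0.1*0.3206 = 0.0481
f(0.0004, 0.0481) = 4*0.0004^2 + 2*0.0481^2 = 0.0046


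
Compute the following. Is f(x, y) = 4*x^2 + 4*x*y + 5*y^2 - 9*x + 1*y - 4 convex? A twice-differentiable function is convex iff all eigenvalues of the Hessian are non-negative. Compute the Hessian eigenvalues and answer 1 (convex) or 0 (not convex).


The Hessian of f(x,y) = 4*x^2 + 4*x*y + 5*y^2 - 9*x + 1*y - 4 is:
H = [[8, 4], [4, 10]]
Trace = 8 + 10 = 18
Determinant = 8*10 - (4)^2 = 64
Discriminant = (18)^2 - 4*64 = 68.0
Eigenvalues: lambda_1 = 4.8769, lambda_2 = 13.1231
The function is convex.

1


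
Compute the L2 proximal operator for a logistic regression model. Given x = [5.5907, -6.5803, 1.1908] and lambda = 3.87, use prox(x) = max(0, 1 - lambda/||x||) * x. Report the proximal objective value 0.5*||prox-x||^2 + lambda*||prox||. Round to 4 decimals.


Step 1: Compute ||x||.
||x|| = 8.7163
Step 2: Compute scaling factor.
scale = max(0, 1 - 3.87/8.7163) = 0.556
Step 3: prox(x) = [3.1085, -3.6587, 0.6621]
||prox(x)|| = 4.8463
Step 4: Proximal objective.
0.5*||prox-x||^2 = 7.4885
lambda*||prox|| = 18.7552
Total = 26.2437


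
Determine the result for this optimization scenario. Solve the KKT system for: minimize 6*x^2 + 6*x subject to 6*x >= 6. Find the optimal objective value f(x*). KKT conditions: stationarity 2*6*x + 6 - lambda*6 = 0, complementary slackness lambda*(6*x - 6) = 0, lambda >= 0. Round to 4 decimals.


Step 1: Try lambda = 0 (constraint inactive).
x_unc = -6/(2*6) = -0.5
Check: 6*-0.5 = -3.0 < 6 -- violated!
Step 2: Constraint must be active: 6*x = 6
x* = 6/6 = 1.0
lambda = (2*6*1.0 + 6)/6 = 3.0
Step 3: Compute optimal value.
f(x*) = 6*1.0^2 + 6*1.0 = 12.0


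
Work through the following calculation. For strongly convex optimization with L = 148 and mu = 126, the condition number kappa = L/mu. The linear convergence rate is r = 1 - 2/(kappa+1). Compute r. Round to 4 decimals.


Step 1: Compute the condition number.
kappa = L/mu = 148/126 = 1.1746
Step 2: Compute the convergence rate.
r = 1 - 2/(kappa + 1) = 1 - 2*mu/(L + mu) = (L - mu)/(L + mu) = 22/274 = 0.0803


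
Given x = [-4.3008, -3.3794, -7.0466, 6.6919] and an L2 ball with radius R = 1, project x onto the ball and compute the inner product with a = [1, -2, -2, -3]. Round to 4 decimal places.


Step 1: Compute ||x|| (intermediates to 6 decimals).
||x|| = sqrt((-4.3008)^2 + (-3.3794)^2 + (-7.0466)^2 + 6.6919^2) = 11.151382
Step 2: Project.
Since ||x|| > R, scale = R/||x|| = 1/11.151382 = 0.089675, proj(x) = scale * x
proj(x) = [-0.385674, -0.303048, -0.631904, 0.600096]
Step 3: Dot product.
a^T * proj(x) = 1*(-0.385674) - 2*(-0.303048) - 2*(-0.631904) - 3*0.600096 = -0.3161


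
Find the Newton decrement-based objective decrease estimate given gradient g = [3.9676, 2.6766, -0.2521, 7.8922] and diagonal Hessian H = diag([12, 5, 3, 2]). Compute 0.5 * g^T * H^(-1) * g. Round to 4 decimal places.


Step 1: H is diagonal, so H^(-1) * g = [0.3306, 0.5353, -0.084, 3.9461].
Step 2: g^T H^(-1) g = sum_i g_i^2 / H_ii
  = (3.9676)^2/12 + (2.6766)^2/5 + (-0.2521)^2/3 + (7.8922)^2/2
  = 1.3118 + 1.4328 + 0.0212 + 31.1434 = 33.9093
Step 3: Objective decrease = 0.5 * g^T H^(-1) g = 16.9546


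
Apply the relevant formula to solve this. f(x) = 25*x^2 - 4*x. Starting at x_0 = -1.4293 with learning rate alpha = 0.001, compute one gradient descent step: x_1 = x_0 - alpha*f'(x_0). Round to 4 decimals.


We compute the gradient at x_0 and apply the update.
f'(x) = 50*x - 4
f'(-1.4293) = 50*-1.4293 - 4 = -75.465
x_1 = -1.4293 - 0.001*-75.465 = -1.3538


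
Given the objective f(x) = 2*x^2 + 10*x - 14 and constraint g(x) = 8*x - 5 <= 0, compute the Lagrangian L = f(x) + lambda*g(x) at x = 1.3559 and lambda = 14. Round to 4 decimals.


Step 1: Evaluate f(x).
f(1.3559) = 2*1.3559^2 + 10*1.3559 - 14 = 3.2359
Step 2: Evaluate g(x).
g(1.3559) = 8*1.3559 - 5 = 5.8472
Step 3: Compute Lagrangian.
L = 3.2359 + 14*5.8472 = 85.0967


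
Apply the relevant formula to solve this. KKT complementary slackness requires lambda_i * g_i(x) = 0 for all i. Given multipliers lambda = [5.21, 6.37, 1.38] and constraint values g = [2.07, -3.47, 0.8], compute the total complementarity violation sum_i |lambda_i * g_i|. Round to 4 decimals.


KKT complementary slackness check:
lambda_1 * g_1 = 5.21 * 2.07 = 10.7847
lambda_2 * g_2 = 6.37 * -3.47 = -22.1039
lambda_3 * g_3 = 1.38 * 0.8 = 1.104
Total violation = 10.7847 + 22.1039 + 1.104 = 33.9926


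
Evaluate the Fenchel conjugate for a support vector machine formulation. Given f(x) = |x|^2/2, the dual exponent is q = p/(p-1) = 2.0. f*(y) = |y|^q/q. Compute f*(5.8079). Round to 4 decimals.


The conjugate exponent q satisfies 1/p + 1/q = 1.
p = 2, so q = 2/(2 - 1) = 2.0
|y|^q = 5.8079^2.0 = 33.7317
f*(5.8079) = 33.7317 / 2.0 = 16.8659


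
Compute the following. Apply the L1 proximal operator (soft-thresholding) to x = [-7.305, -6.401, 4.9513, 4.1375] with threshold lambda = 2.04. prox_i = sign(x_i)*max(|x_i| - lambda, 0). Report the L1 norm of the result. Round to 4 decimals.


Soft-thresholding with lambda = 2.04:
prox(-7.305) = sign(-7.305)*max(|-7.305| - 2.04, 0) = -5.265
prox(-6.401) = sign(-6.401)*max(|-6.401| - 2.04, 0) = -4.361
prox(4.9513) = sign(4.9513)*max(|4.9513| - 2.04, 0) = 2.9113
prox(4.1375) = sign(4.1375)*max(|4.1375| - 2.04, 0) = 2.0975
prox(x) = [-5.265, -4.361, 2.9113, 2.0975]
||prox(x)||_1 = 5.265 + 4.361 + 2.9113 + 2.0975 = 14.6348
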